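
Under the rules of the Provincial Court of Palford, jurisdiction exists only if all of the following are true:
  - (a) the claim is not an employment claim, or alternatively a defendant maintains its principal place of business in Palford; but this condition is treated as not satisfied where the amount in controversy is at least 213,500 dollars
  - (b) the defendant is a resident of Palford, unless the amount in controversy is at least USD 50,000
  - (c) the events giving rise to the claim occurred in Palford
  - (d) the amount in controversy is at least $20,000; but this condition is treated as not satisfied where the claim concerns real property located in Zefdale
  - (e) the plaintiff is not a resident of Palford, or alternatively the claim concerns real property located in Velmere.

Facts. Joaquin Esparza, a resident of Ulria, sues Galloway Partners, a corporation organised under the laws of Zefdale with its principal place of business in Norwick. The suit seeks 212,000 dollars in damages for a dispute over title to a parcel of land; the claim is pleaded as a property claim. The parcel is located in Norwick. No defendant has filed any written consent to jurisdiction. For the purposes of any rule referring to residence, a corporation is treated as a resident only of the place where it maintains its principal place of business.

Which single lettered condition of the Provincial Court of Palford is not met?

(c)

The Provincial Court of Palford:
  (a) The claim is a property claim, not an employment claim — that alternative is enough. And the carve-out is inapplicable — the amount in controversy is USD 212,000, below the 213,500 dollars floor. Condition met.
  (b) The defendant resides in Norwick, not Palford. But the amount in controversy is $212,000, which meets the USD 50,000 floor, and the 'unless' clause therefore excuses the requirement. Satisfied.
  (c) The operative events occurred in Norwick, not Palford. Not satisfied.
  (d) The amount in controversy is $212,000, which meets the USD 20,000 floor. The carve-out does not apply: the property lies in Norwick, not Zefdale. Condition met.
  (e) The plaintiff resides in Ulria, which is not Palford, so one alternative holds. Satisfied.
Only condition (c) fails.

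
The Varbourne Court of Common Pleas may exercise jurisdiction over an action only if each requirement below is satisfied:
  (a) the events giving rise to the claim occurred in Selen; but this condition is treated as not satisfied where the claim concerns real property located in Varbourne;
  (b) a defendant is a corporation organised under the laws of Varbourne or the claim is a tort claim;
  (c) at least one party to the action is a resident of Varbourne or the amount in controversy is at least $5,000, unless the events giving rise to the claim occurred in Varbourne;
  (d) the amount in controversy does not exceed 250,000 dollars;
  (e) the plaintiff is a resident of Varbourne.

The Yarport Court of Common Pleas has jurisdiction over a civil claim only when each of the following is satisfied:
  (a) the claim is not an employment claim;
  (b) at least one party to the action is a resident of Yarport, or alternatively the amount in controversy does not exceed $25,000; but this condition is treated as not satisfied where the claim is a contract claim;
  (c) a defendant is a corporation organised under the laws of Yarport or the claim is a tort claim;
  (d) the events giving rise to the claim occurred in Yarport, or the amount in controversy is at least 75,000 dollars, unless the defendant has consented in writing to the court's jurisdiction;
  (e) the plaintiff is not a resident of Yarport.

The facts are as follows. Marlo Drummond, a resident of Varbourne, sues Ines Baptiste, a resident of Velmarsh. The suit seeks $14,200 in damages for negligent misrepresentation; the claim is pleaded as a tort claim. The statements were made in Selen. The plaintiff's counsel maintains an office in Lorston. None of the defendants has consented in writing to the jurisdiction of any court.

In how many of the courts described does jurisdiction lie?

1

The Varbourne Court of Common Pleas:
  (a) The operative events occurred in Selen. The carve-out does not apply: the claim does not concern real property. Satisfied.
  (b) The claim is a tort claim, which satisfies one of the alternatives. Met.
  (c) Marlo Drummond resides in Varbourne, so this disjunct is met. Met.
  (d) The amount in controversy is $14,200, within the 250,000 dollars ceiling. Met.
  (e) The plaintiff resides in Varbourne. Condition met.
  → Jurisdiction lies.
The Yarport Court of Common Pleas:
  (a) The claim is a tort claim, not an employment claim. Condition met.
  (b) The amount in controversy is USD 14,200, within the $25,000 ceiling — that alternative is enough. And the carve-out is inapplicable — the claim is a tort claim, not a contract claim. Condition met.
  (c) The claim is a tort claim, so one alternative holds. Met.
  (d) The operative events occurred in Selen, not Yarport; the amount in controversy is USD 14,200, below the $75,000 floor — none of the alternatives is met. And no such written consent has been filed, so the proviso does not save it. Not met.
  (e) The plaintiff resides in Varbourne, which is not Yarport. Met.
  → At least one condition fails; no jurisdiction.
Courts with jurisdiction: the Varbourne Court of Common Pleas — 1 in total.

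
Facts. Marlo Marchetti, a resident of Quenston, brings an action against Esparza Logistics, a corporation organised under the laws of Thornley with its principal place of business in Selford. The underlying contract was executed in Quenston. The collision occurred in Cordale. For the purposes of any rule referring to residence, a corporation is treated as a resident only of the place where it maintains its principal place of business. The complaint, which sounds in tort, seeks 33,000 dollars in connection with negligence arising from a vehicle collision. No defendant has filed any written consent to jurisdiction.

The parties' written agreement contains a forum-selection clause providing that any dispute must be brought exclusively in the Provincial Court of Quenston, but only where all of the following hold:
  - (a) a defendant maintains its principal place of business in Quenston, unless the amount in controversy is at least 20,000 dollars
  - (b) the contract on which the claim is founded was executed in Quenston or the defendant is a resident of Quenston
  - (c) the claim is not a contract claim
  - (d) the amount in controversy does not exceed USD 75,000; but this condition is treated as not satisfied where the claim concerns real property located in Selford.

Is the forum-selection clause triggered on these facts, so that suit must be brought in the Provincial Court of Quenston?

The Provincial Court of Quenston:
  (a) The corporate defendant(s) have their principal place of business in Selford, not Quenston. However, the amount in controversy is USD 33,000, which meets the 20,000 dollars floor, so the 'unless' proviso supplies this condition. Condition met.
  (b) The contract was executed in Quenston, so this disjunct is met. Condition met.
  (c) The claim is a tort claim, not a contract claim. Met.
  (d) The amount in controversy is $33,000, within the USD 75,000 ceiling. And the carve-out is inapplicable — the claim does not concern real property. Condition met.
  → Forum clause is triggered.

Yes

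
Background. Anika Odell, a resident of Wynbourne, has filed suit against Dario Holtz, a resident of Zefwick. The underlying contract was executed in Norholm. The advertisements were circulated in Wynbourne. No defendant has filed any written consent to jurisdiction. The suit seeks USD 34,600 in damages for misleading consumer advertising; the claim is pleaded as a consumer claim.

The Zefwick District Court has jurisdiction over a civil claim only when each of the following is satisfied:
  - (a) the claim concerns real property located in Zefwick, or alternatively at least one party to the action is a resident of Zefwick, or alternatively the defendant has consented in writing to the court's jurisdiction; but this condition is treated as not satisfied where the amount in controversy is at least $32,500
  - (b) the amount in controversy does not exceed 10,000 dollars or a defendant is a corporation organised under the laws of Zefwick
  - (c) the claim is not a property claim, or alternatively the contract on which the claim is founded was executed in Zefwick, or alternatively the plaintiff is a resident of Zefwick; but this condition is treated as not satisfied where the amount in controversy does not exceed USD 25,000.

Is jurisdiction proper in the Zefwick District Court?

No

The Zefwick District Court:
  (a) Dario Holtz resides in Zefwick, which satisfies one of the alternatives. However, the amount in controversy is USD 34,600, which meets the $32,500 floor, which falls within the stated exception and so defeats the condition. Fails.
  (b) The amount in controversy is USD 34,600, above the $10,000 ceiling; no defendant is a corporation — every alternative fails. Condition not met.
  (c) The claim is a consumer claim, not a property claim — that alternative is enough. And the carve-out is inapplicable — the amount in controversy is USD 34,600, above the $25,000 ceiling. Condition met.
  → No jurisdiction.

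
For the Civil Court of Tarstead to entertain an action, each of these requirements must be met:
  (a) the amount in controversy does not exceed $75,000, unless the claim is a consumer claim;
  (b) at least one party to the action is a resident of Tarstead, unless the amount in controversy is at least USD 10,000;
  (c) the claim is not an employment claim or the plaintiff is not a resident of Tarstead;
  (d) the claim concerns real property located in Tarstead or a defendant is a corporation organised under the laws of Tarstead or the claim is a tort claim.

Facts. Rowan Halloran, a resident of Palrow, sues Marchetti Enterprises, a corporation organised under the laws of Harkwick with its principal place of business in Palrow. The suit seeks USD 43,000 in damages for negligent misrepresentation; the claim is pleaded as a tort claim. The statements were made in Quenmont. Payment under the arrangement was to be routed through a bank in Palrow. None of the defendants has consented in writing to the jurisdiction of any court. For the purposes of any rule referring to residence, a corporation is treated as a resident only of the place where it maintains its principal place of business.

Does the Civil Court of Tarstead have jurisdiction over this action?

Yes

The Civil Court of Tarstead:
  (a) The amount in controversy is 43,000 dollars, within the USD 75,000 ceiling. Condition met.
  (b) No party resides in Tarstead. The proviso rescues it, though: the amount in controversy is $43,000, which meets the $10,000 floor. Satisfied.
  (c) The claim is a tort claim, not an employment claim, which satisfies one of the alternatives. Satisfied.
  (d) The claim is a tort claim, so this disjunct is met. Condition met.
  → Every requirement is satisfied — jurisdiction.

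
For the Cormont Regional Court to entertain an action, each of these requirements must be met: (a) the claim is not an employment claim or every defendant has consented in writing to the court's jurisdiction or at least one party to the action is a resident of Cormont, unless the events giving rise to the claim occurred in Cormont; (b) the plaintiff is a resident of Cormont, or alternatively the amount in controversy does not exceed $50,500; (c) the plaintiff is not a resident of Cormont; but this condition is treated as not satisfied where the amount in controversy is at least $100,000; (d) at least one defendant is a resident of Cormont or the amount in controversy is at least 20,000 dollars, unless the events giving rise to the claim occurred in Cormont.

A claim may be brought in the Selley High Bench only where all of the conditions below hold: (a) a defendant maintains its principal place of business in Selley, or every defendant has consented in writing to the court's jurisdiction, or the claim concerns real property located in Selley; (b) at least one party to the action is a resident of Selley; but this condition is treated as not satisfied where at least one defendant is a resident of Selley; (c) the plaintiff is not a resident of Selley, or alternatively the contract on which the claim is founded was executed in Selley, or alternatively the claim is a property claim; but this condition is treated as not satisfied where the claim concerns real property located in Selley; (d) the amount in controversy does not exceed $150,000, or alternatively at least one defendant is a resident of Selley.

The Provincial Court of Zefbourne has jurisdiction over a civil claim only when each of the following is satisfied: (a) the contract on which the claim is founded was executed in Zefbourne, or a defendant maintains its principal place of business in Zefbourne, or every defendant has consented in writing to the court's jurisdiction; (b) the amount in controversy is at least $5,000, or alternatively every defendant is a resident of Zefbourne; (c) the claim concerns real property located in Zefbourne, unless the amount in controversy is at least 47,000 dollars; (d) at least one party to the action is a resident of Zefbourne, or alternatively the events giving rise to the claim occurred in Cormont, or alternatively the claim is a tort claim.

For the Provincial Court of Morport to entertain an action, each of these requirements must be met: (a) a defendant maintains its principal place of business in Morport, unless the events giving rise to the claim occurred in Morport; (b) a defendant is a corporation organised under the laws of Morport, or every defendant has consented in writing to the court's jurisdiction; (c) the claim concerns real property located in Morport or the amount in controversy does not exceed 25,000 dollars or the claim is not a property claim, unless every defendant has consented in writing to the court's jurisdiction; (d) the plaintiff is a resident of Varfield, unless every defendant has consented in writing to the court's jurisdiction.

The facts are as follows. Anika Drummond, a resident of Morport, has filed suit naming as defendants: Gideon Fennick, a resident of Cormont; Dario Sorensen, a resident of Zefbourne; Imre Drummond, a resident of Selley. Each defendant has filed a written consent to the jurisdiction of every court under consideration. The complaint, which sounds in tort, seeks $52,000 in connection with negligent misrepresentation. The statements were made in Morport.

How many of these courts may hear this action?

The Cormont Regional Court:
  (a) The claim is a tort claim, not an employment claim, which satisfies one of the alternatives. Satisfied.
  (b) The plaintiff resides in Morport, not Cormont; the amount in controversy is USD 52,000, above the USD 50,500 ceiling — no alternative holds. Not met.
  (c) The plaintiff resides in Morport, which is not Cormont. And the carve-out is inapplicable — the amount in controversy is 52,000 dollars, below the USD 100,000 floor. Satisfied.
  (d) Gideon Fennick resides in Cormont, so one alternative holds. Satisfied.
  → The court lacks jurisdiction.
The Selley High Bench:
  (a) Every defendant has filed written consent, which satisfies one of the alternatives. Satisfied.
  (b) Imre Drummond resides in Selley. But the carve-out bites: Imre Drummond resides in Selley. Not met.
  (c) The plaintiff resides in Morport, which is not Selley, which satisfies one of the alternatives. The exception is not triggered, since the claim does not concern real property. Met.
  (d) The amount in controversy is 52,000 dollars, within the $150,000 ceiling, so one alternative holds. Met.
  → At least one condition fails; no jurisdiction.
The Provincial Court of Zefbourne:
  (a) Every defendant has filed written consent, which satisfies one of the alternatives. Met.
  (b) The amount in controversy is 52,000 dollars, which meets the USD 5,000 floor, so one alternative holds. Satisfied.
  (c) The claim does not concern real property. However, the amount in controversy is $52,000, which meets the USD 47,000 floor, so the 'unless' proviso supplies this condition. Met.
  (d) Dario Sorensen resides in Zefbourne, so one alternative holds. Satisfied.
  → Every requirement is satisfied — jurisdiction.
The Provincial Court of Morport:
  (a) No defendant is a corporation. However, the operative events occurred in Morport, so the 'unless' proviso supplies this condition. Condition met.
  (b) Every defendant has filed written consent, which satisfies one of the alternatives. Condition met.
  (c) The claim is a tort claim, not a property claim — that alternative is enough. Satisfied.
  (d) The plaintiff resides in Morport, not Varfield. The proviso rescues it, though: every defendant has filed written consent. Condition met.
  → All conditions met; jurisdiction exists.
Courts with jurisdiction: the Provincial Court of Zefbourne, the Provincial Court of Morport — 2 in total.

2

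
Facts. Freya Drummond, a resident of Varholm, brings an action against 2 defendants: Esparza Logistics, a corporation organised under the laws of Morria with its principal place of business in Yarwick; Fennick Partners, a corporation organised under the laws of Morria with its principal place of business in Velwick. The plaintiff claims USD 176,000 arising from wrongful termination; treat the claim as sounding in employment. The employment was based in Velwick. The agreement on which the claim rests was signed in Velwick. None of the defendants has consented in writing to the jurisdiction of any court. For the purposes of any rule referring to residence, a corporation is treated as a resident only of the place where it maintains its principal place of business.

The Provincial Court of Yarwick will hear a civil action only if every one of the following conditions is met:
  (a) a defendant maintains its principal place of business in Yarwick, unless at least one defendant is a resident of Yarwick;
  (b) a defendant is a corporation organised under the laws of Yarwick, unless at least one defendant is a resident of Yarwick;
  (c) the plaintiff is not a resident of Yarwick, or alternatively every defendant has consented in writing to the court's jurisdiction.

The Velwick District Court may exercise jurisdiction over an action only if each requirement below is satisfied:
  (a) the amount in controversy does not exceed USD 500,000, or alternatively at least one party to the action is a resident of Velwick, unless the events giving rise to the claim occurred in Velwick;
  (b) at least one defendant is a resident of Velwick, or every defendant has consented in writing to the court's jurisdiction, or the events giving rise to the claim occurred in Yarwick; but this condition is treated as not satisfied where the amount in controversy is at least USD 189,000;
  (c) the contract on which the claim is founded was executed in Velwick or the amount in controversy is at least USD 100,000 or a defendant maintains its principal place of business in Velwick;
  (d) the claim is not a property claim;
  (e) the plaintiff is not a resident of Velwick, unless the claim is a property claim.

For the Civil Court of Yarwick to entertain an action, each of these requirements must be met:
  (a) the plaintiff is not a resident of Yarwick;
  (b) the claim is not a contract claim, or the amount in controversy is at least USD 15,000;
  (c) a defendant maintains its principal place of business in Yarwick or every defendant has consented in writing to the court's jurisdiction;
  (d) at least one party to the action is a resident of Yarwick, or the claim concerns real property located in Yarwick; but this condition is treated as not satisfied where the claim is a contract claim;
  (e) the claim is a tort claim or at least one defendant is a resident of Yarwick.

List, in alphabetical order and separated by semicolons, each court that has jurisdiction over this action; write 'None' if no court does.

the Civil Court of Yarwick; the Provincial Court of Yarwick; the Velwick District Court

The Provincial Court of Yarwick:
  (a) Esparza Logistics has its principal place of business in Yarwick. Satisfied.
  (b) The corporate defendant(s) are organised in Morria, not Yarwick. However, Esparza Logistics resides in Yarwick, so the 'unless' proviso supplies this condition. Condition met.
  (c) The plaintiff resides in Varholm, which is not Yarwick — that alternative is enough. Satisfied.
  → Every requirement is satisfied — jurisdiction.
The Velwick District Court:
  (a) The amount in controversy is $176,000, within the $500,000 ceiling, so this disjunct is met. Condition met.
  (b) Fennick Partners resides in Velwick — that alternative is enough. And the carve-out is inapplicable — the amount in controversy is 176,000 dollars, below the $189,000 floor. Satisfied.
  (c) The contract was executed in Velwick, so one alternative holds. Met.
  (d) The claim is an employment claim, not a property claim. Met.
  (e) The plaintiff resides in Varholm, which is not Velwick. Met.
  → The court has jurisdiction.
The Civil Court of Yarwick:
  (a) The plaintiff resides in Varholm, which is not Yarwick. Met.
  (b) The claim is an employment claim, not a contract claim, so one alternative holds. Satisfied.
  (c) Esparza Logistics has its principal place of business in Yarwick, so one alternative holds. Condition met.
  (d) Esparza Logistics resides in Yarwick — that alternative is enough. The carve-out does not apply: the claim is an employment claim, not a contract claim. Met.
  (e) Esparza Logistics resides in Yarwick, which satisfies one of the alternatives. Satisfied.
  → All conditions met; jurisdiction exists.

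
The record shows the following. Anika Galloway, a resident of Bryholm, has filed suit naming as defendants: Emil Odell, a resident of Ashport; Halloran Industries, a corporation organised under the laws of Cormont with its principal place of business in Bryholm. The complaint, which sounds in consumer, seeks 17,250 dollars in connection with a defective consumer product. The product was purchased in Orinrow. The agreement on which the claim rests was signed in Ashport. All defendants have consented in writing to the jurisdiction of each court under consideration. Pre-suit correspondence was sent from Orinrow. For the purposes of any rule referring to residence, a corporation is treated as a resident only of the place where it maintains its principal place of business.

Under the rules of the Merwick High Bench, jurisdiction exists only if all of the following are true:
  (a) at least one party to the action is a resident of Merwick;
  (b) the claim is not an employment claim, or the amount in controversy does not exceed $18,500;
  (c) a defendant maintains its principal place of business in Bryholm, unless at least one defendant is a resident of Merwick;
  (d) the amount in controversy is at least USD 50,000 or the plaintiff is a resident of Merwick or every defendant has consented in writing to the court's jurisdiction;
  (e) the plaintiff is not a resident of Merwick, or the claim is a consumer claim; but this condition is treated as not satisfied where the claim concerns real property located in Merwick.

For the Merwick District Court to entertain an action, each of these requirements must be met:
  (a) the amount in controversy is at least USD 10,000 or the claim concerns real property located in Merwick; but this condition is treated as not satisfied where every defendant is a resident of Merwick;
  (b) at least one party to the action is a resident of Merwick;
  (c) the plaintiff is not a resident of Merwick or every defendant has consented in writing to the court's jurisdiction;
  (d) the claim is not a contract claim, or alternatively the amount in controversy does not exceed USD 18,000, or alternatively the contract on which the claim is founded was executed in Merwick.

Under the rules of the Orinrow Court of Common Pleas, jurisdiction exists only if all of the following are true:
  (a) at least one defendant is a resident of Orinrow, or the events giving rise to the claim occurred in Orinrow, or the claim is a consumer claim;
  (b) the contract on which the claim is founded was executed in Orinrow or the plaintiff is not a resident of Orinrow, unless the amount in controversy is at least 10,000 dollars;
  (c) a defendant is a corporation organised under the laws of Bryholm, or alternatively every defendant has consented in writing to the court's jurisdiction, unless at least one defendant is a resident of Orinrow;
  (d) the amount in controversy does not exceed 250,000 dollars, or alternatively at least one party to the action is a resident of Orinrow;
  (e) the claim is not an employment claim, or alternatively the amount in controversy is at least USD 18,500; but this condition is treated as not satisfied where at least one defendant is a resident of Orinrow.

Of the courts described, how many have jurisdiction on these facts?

1

The Merwick High Bench:
  (a) No party resides in Merwick. Not met.
  (b) The claim is a consumer claim, not an employment claim, which satisfies one of the alternatives. Met.
  (c) Halloran Industries has its principal place of business in Bryholm. Condition met.
  (d) Every defendant has filed written consent, so this disjunct is met. Condition met.
  (e) The plaintiff resides in Bryholm, which is not Merwick, so one alternative holds. The exception is not triggered, since the claim does not concern real property. Condition met.
  → No jurisdiction.
The Merwick District Court:
  (a) The amount in controversy is 17,250 dollars, which meets the 10,000 dollars floor — that alternative is enough. And the carve-out is inapplicable — the defendants reside as follows — Emil Odell in Ashport, Halloran Industries in Bryholm — not all in Merwick. Satisfied.
  (b) No party resides in Merwick. Fails.
  (c) The plaintiff resides in Bryholm, which is not Merwick, which satisfies one of the alternatives. Satisfied.
  (d) The claim is a consumer claim, not a contract claim, so this disjunct is met. Met.
  → Not every requirement is met — no jurisdiction.
The Orinrow Court of Common Pleas:
  (a) The operative events occurred in Orinrow, so one alternative holds. Satisfied.
  (b) The plaintiff resides in Bryholm, which is not Orinrow, so one alternative holds. Satisfied.
  (c) Every defendant has filed written consent — that alternative is enough. Met.
  (d) The amount in controversy is 17,250 dollars, within the USD 250,000 ceiling — that alternative is enough. Condition met.
  (e) The claim is a consumer claim, not an employment claim, so this disjunct is met. And the carve-out is inapplicable — no defendant resides in Orinrow (they reside in Ashport, Bryholm). Satisfied.
  → The court has jurisdiction.
Courts with jurisdiction: the Orinrow Court of Common Pleas — 1 in total.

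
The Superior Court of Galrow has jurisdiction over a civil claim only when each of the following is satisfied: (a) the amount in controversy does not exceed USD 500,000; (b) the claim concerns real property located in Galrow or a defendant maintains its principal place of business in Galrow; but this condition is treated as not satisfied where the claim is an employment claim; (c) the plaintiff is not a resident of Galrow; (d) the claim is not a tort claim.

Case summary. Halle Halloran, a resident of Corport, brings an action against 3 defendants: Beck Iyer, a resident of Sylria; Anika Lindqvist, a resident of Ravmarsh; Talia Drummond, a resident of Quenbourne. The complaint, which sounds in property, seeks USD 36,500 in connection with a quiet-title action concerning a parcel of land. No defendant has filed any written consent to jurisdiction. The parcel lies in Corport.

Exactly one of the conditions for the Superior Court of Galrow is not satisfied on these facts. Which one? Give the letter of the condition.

(b)

The Superior Court of Galrow:
  (a) The amount in controversy is $36,500, within the USD 500,000 ceiling. Met.
  (b) The property lies in Corport, not Galrow; no defendant is a corporation — none of the alternatives is met. Not met.
  (c) The plaintiff resides in Corport, which is not Galrow. Condition met.
  (d) The claim is a property claim, not a tort claim. Satisfied.
Only condition (b) fails.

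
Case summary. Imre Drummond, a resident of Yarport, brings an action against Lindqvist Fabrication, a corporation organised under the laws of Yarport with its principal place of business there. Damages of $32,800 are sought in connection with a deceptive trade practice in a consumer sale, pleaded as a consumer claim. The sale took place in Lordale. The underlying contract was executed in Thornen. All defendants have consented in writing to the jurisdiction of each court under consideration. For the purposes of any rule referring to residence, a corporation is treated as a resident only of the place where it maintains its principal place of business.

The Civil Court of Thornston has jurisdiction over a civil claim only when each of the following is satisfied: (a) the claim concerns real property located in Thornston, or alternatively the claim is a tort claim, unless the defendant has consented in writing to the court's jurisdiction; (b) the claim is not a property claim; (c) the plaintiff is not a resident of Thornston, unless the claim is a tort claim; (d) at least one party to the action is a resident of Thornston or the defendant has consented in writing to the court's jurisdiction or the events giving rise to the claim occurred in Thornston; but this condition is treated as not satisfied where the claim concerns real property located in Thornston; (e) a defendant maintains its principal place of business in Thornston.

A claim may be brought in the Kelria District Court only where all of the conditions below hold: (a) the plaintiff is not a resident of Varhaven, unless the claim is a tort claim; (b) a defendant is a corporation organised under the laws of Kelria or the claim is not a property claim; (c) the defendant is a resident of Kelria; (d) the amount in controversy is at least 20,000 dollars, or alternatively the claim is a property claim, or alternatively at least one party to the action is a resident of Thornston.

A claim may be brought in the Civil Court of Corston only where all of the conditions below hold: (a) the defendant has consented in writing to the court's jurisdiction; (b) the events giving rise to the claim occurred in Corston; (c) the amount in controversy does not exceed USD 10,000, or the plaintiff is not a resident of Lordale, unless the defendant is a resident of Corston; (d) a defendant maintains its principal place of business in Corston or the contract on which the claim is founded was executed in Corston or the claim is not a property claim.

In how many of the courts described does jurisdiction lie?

The Civil Court of Thornston:
  (a) The claim does not concern real property; the claim is a consumer claim, not a tort claim — every alternative fails. But every defendant has filed written consent, and the 'unless' clause therefore excuses the requirement. Met.
  (b) The claim is a consumer claim, not a property claim. Met.
  (c) The plaintiff resides in Yarport, which is not Thornston. Met.
  (d) Every defendant has filed written consent, which satisfies one of the alternatives. The carve-out does not apply: the claim does not concern real property. Satisfied.
  (e) The corporate defendant(s) have their principal place of business in Yarport, not Thornston. Condition not met.
  → No jurisdiction.
The Kelria District Court:
  (a) The plaintiff resides in Yarport, which is not Varhaven. Satisfied.
  (b) The claim is a consumer claim, not a property claim, so one alternative holds. Condition met.
  (c) The defendant resides in Yarport, not Kelria. Not met.
  (d) The amount in controversy is 32,800 dollars, which meets the 20,000 dollars floor, so one alternative holds. Condition met.
  → At least one condition fails; no jurisdiction.
The Civil Court of Corston:
  (a) Every defendant has filed written consent. Met.
  (b) The operative events occurred in Lordale, not Corston. Not satisfied.
  (c) The plaintiff resides in Yarport, which is not Lordale — that alternative is enough. Condition met.
  (d) The claim is a consumer claim, not a property claim, so this disjunct is met. Met.
  → The court lacks jurisdiction.
No court satisfies all of its conditions.

0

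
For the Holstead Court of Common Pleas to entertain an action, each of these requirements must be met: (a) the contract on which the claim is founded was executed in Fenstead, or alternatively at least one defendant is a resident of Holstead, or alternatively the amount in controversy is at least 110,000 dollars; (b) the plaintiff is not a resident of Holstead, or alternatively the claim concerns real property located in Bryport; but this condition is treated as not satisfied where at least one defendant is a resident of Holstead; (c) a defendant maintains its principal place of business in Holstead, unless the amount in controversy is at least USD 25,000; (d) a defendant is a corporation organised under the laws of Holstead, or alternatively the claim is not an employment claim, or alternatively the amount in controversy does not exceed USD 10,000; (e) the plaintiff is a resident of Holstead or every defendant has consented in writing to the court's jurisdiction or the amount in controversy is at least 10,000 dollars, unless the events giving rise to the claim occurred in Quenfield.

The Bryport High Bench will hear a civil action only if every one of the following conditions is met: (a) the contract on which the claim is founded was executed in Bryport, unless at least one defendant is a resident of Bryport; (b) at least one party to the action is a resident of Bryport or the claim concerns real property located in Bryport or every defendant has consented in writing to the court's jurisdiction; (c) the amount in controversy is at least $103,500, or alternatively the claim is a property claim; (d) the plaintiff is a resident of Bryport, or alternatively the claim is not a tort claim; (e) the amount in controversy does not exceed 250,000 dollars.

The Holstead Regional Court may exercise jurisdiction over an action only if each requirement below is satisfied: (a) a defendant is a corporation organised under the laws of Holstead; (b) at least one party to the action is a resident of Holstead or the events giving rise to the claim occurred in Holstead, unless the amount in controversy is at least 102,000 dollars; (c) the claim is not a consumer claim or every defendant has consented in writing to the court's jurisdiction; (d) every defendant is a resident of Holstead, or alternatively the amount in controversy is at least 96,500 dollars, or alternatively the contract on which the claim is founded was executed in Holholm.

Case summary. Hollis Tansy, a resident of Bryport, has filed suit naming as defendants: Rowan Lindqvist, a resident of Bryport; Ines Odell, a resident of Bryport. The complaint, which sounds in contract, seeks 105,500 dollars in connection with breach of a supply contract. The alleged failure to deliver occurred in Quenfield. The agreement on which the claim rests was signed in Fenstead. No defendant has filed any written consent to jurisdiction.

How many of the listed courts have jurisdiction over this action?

The Holstead Court of Common Pleas:
  (a) The contract was executed in Fenstead, so this disjunct is met. Satisfied.
  (b) The plaintiff resides in Bryport, which is not Holstead — that alternative is enough. The exception is not triggered, since no defendant resides in Holstead (they reside in Bryport, Bryport). Met.
  (c) No defendant is a corporation. The proviso rescues it, though: the amount in controversy is 105,500 dollars, which meets the USD 25,000 floor. Satisfied.
  (d) The claim is a contract claim, not an employment claim, so this disjunct is met. Met.
  (e) The amount in controversy is $105,500, which meets the $10,000 floor, so one alternative holds. Satisfied.
  → The court has jurisdiction.
The Bryport High Bench:
  (a) The contract was executed in Fenstead, not Bryport. The proviso rescues it, though: Rowan Lindqvist resides in Bryport. Condition met.
  (b) Hollis Tansy resides in Bryport, which satisfies one of the alternatives. Satisfied.
  (c) The amount in controversy is $105,500, which meets the $103,500 floor, which satisfies one of the alternatives. Condition met.
  (d) The plaintiff resides in Bryport, which satisfies one of the alternatives. Satisfied.
  (e) The amount in controversy is USD 105,500, within the $250,000 ceiling. Satisfied.
  → All conditions met; jurisdiction exists.
The Holstead Regional Court:
  (a) No defendant is a corporation. Fails.
  (b) No party resides in Holstead; the operative events occurred in Quenfield, not Holstead — every alternative fails. The proviso rescues it, though: the amount in controversy is 105,500 dollars, which meets the 102,000 dollars floor. Condition met.
  (c) The claim is a contract claim, not a consumer claim, so this disjunct is met. Met.
  (d) The amount in controversy is USD 105,500, which meets the $96,500 floor, so this disjunct is met. Satisfied.
  → At least one condition fails; no jurisdiction.
Courts with jurisdiction: the Holstead Court of Common Pleas, the Bryport High Bench — 2 in total.

2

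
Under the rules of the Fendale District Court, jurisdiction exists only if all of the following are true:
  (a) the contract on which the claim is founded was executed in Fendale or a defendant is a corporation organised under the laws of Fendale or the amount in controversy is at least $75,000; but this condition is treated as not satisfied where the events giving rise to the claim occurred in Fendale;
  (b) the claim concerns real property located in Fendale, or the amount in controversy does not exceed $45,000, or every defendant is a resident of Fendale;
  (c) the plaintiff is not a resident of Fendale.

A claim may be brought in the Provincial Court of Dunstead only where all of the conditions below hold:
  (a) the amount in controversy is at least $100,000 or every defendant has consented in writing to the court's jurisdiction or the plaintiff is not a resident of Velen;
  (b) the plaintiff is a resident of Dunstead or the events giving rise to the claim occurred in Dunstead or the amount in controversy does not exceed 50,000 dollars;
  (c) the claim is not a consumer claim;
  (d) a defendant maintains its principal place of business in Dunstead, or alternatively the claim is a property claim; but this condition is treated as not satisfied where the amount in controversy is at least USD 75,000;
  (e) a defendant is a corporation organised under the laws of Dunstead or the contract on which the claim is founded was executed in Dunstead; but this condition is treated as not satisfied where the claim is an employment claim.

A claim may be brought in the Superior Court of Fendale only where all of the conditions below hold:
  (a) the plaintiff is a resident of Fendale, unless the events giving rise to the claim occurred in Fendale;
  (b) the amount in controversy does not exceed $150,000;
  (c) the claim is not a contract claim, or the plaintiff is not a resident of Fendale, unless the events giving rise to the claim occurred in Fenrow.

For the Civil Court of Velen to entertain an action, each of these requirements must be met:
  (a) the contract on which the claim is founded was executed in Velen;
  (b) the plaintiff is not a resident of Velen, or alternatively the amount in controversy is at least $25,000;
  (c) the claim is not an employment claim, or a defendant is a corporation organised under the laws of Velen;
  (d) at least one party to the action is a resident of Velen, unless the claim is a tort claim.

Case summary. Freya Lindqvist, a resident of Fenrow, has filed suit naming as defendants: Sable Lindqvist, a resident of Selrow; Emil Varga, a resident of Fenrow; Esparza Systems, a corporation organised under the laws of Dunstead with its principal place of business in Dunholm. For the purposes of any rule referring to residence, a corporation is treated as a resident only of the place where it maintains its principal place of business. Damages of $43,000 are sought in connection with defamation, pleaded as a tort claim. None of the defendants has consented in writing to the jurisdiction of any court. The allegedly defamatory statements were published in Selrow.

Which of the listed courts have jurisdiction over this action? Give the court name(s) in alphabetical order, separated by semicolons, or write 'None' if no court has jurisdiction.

The Fendale District Court:
  (a) No contract (and hence no place of execution) is alleged; the corporate defendant(s) are organised in Dunstead, not Fendale; the amount in controversy is $43,000, below the $75,000 floor — every alternative fails. Not met.
  (b) The amount in controversy is USD 43,000, within the 45,000 dollars ceiling, so one alternative holds. Condition met.
  (c) The plaintiff resides in Fenrow, which is not Fendale. Satisfied.
  → No jurisdiction.
The Provincial Court of Dunstead:
  (a) The plaintiff resides in Fenrow, which is not Velen, so one alternative holds. Met.
  (b) The amount in controversy is 43,000 dollars, within the 50,000 dollars ceiling, so one alternative holds. Condition met.
  (c) The claim is a tort claim, not a consumer claim. Satisfied.
  (d) The corporate defendant(s) have their principal place of business in Dunholm, not Dunstead; the claim is a tort claim, not a property claim — every alternative fails. Condition not met.
  (e) Esparza Systems is organised under the laws of Dunstead — that alternative is enough. And the carve-out is inapplicable — the claim is a tort claim, not an employment claim. Met.
  → No jurisdiction.
The Superior Court of Fendale:
  (a) The plaintiff resides in Fenrow, not Fendale. Nor does the 'unless' clause help: the operative events occurred in Selrow, not Fendale. Not satisfied.
  (b) The amount in controversy is USD 43,000, within the USD 150,000 ceiling. Condition met.
  (c) The claim is a tort claim, not a contract claim — that alternative is enough. Met.
  → At least one condition fails; no jurisdiction.
The Civil Court of Velen:
  (a) No contract (and hence no place of execution) is alleged. Fails.
  (b) The plaintiff resides in Fenrow, which is not Velen, which satisfies one of the alternatives. Satisfied.
  (c) The claim is a tort claim, not an employment claim, so one alternative holds. Condition met.
  (d) No party resides in Velen. However, the claim is a tort claim, so the 'unless' proviso supplies this condition. Met.
  → The court lacks jurisdiction.

None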